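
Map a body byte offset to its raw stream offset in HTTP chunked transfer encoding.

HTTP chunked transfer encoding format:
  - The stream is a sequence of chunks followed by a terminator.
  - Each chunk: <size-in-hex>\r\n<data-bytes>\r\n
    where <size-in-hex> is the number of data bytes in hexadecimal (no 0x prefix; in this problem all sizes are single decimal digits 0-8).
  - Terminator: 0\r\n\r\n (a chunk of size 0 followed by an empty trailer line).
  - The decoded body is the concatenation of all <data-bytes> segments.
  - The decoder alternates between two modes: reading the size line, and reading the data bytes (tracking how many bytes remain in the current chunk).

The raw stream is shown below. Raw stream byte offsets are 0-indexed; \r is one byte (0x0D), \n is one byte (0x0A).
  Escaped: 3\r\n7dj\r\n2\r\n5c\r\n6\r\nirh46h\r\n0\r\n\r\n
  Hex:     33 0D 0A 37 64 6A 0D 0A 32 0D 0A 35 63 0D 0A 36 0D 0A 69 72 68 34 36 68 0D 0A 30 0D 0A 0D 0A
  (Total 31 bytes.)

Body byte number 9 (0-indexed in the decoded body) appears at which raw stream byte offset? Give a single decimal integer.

Answer: 22

Derivation:
Chunk 1: stream[0..1]='3' size=0x3=3, data at stream[3..6]='7dj' -> body[0..3], body so far='7dj'
Chunk 2: stream[8..9]='2' size=0x2=2, data at stream[11..13]='5c' -> body[3..5], body so far='7dj5c'
Chunk 3: stream[15..16]='6' size=0x6=6, data at stream[18..24]='irh46h' -> body[5..11], body so far='7dj5cirh46h'
Chunk 4: stream[26..27]='0' size=0 (terminator). Final body='7dj5cirh46h' (11 bytes)
Body byte 9 at stream offset 22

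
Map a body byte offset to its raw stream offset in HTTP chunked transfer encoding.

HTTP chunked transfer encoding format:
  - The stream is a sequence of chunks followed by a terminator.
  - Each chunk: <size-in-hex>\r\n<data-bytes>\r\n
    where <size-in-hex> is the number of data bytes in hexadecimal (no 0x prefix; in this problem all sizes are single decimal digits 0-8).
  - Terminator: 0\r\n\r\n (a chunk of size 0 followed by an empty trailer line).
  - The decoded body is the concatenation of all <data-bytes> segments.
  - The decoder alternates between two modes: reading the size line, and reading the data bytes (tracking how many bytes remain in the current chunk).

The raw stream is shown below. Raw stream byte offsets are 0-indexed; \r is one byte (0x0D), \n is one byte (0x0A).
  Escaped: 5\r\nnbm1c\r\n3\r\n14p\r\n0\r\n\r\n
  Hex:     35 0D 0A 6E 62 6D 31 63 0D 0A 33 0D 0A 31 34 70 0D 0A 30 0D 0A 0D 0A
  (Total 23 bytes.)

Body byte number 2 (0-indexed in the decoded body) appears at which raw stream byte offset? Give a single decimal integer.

Answer: 5

Derivation:
Chunk 1: stream[0..1]='5' size=0x5=5, data at stream[3..8]='nbm1c' -> body[0..5], body so far='nbm1c'
Chunk 2: stream[10..11]='3' size=0x3=3, data at stream[13..16]='14p' -> body[5..8], body so far='nbm1c14p'
Chunk 3: stream[18..19]='0' size=0 (terminator). Final body='nbm1c14p' (8 bytes)
Body byte 2 at stream offset 5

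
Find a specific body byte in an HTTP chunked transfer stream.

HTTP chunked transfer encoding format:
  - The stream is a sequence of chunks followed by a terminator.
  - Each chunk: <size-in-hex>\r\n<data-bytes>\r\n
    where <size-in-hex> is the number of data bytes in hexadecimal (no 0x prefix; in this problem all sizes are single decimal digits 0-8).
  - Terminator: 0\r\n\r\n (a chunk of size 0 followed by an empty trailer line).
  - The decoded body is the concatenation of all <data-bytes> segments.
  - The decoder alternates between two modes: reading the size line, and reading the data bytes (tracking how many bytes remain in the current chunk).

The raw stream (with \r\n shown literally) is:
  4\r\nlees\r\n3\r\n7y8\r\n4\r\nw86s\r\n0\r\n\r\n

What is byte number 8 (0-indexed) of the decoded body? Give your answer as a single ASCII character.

Chunk 1: stream[0..1]='4' size=0x4=4, data at stream[3..7]='lees' -> body[0..4], body so far='lees'
Chunk 2: stream[9..10]='3' size=0x3=3, data at stream[12..15]='7y8' -> body[4..7], body so far='lees7y8'
Chunk 3: stream[17..18]='4' size=0x4=4, data at stream[20..24]='w86s' -> body[7..11], body so far='lees7y8w86s'
Chunk 4: stream[26..27]='0' size=0 (terminator). Final body='lees7y8w86s' (11 bytes)
Body byte 8 = '8'

Answer: 8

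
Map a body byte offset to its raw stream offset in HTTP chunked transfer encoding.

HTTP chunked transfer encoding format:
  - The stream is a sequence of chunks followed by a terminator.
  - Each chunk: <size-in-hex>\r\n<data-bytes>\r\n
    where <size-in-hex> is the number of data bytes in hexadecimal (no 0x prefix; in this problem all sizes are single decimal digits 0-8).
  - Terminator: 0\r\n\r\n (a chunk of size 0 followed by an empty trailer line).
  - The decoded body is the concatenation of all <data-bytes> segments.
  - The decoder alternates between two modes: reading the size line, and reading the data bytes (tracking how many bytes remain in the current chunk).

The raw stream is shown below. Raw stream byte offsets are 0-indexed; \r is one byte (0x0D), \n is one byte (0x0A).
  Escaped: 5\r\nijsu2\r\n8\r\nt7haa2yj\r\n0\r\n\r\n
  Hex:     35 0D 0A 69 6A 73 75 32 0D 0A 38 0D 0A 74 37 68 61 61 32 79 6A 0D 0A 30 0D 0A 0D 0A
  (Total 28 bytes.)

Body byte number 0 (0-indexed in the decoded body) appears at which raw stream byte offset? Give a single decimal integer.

Chunk 1: stream[0..1]='5' size=0x5=5, data at stream[3..8]='ijsu2' -> body[0..5], body so far='ijsu2'
Chunk 2: stream[10..11]='8' size=0x8=8, data at stream[13..21]='t7haa2yj' -> body[5..13], body so far='ijsu2t7haa2yj'
Chunk 3: stream[23..24]='0' size=0 (terminator). Final body='ijsu2t7haa2yj' (13 bytes)
Body byte 0 at stream offset 3

Answer: 3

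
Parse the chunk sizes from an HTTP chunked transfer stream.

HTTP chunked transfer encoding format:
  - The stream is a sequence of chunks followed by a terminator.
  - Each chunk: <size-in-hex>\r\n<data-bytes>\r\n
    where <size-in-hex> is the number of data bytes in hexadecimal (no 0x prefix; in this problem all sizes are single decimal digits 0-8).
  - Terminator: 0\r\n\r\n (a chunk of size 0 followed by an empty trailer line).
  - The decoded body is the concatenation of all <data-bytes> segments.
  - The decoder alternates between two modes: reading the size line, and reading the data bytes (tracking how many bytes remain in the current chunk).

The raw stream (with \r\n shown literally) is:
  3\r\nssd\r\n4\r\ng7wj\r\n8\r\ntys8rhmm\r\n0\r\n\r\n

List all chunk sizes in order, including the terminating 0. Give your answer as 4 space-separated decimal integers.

Answer: 3 4 8 0

Derivation:
Chunk 1: stream[0..1]='3' size=0x3=3, data at stream[3..6]='ssd' -> body[0..3], body so far='ssd'
Chunk 2: stream[8..9]='4' size=0x4=4, data at stream[11..15]='g7wj' -> body[3..7], body so far='ssdg7wj'
Chunk 3: stream[17..18]='8' size=0x8=8, data at stream[20..28]='tys8rhmm' -> body[7..15], body so far='ssdg7wjtys8rhmm'
Chunk 4: stream[30..31]='0' size=0 (terminator). Final body='ssdg7wjtys8rhmm' (15 bytes)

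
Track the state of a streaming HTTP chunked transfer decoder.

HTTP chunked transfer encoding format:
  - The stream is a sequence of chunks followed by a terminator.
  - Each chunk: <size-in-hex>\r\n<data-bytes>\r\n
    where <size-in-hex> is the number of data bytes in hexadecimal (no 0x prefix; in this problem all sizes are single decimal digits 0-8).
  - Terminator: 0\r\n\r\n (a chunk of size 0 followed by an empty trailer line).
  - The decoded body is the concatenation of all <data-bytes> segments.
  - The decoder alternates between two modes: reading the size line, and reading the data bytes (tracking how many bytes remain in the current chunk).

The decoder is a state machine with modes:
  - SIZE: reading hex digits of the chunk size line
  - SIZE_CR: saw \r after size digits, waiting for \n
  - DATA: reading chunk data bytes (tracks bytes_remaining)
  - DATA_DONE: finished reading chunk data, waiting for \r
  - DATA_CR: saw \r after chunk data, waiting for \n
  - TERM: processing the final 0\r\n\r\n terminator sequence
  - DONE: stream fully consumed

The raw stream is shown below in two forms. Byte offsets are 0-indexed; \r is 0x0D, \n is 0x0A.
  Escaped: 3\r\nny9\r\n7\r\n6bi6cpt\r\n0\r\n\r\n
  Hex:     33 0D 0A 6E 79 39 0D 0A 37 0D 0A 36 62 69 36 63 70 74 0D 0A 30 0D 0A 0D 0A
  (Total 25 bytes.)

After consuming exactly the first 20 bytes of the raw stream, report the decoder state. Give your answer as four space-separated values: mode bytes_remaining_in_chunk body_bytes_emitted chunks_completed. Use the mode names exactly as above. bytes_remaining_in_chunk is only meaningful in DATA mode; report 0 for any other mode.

Answer: SIZE 0 10 2

Derivation:
Byte 0 = '3': mode=SIZE remaining=0 emitted=0 chunks_done=0
Byte 1 = 0x0D: mode=SIZE_CR remaining=0 emitted=0 chunks_done=0
Byte 2 = 0x0A: mode=DATA remaining=3 emitted=0 chunks_done=0
Byte 3 = 'n': mode=DATA remaining=2 emitted=1 chunks_done=0
Byte 4 = 'y': mode=DATA remaining=1 emitted=2 chunks_done=0
Byte 5 = '9': mode=DATA_DONE remaining=0 emitted=3 chunks_done=0
Byte 6 = 0x0D: mode=DATA_CR remaining=0 emitted=3 chunks_done=0
Byte 7 = 0x0A: mode=SIZE remaining=0 emitted=3 chunks_done=1
Byte 8 = '7': mode=SIZE remaining=0 emitted=3 chunks_done=1
Byte 9 = 0x0D: mode=SIZE_CR remaining=0 emitted=3 chunks_done=1
Byte 10 = 0x0A: mode=DATA remaining=7 emitted=3 chunks_done=1
Byte 11 = '6': mode=DATA remaining=6 emitted=4 chunks_done=1
Byte 12 = 'b': mode=DATA remaining=5 emitted=5 chunks_done=1
Byte 13 = 'i': mode=DATA remaining=4 emitted=6 chunks_done=1
Byte 14 = '6': mode=DATA remaining=3 emitted=7 chunks_done=1
Byte 15 = 'c': mode=DATA remaining=2 emitted=8 chunks_done=1
Byte 16 = 'p': mode=DATA remaining=1 emitted=9 chunks_done=1
Byte 17 = 't': mode=DATA_DONE remaining=0 emitted=10 chunks_done=1
Byte 18 = 0x0D: mode=DATA_CR remaining=0 emitted=10 chunks_done=1
Byte 19 = 0x0A: mode=SIZE remaining=0 emitted=10 chunks_done=2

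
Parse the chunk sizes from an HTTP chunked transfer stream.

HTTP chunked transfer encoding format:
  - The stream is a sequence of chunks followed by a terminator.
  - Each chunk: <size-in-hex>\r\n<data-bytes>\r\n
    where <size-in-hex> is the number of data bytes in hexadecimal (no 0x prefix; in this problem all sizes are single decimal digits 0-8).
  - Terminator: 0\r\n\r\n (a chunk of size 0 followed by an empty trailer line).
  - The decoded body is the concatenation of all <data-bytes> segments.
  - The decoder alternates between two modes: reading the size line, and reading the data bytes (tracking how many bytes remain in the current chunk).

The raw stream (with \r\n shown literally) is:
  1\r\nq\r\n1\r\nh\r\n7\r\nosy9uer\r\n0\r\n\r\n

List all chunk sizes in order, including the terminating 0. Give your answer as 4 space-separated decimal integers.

Answer: 1 1 7 0

Derivation:
Chunk 1: stream[0..1]='1' size=0x1=1, data at stream[3..4]='q' -> body[0..1], body so far='q'
Chunk 2: stream[6..7]='1' size=0x1=1, data at stream[9..10]='h' -> body[1..2], body so far='qh'
Chunk 3: stream[12..13]='7' size=0x7=7, data at stream[15..22]='osy9uer' -> body[2..9], body so far='qhosy9uer'
Chunk 4: stream[24..25]='0' size=0 (terminator). Final body='qhosy9uer' (9 bytes)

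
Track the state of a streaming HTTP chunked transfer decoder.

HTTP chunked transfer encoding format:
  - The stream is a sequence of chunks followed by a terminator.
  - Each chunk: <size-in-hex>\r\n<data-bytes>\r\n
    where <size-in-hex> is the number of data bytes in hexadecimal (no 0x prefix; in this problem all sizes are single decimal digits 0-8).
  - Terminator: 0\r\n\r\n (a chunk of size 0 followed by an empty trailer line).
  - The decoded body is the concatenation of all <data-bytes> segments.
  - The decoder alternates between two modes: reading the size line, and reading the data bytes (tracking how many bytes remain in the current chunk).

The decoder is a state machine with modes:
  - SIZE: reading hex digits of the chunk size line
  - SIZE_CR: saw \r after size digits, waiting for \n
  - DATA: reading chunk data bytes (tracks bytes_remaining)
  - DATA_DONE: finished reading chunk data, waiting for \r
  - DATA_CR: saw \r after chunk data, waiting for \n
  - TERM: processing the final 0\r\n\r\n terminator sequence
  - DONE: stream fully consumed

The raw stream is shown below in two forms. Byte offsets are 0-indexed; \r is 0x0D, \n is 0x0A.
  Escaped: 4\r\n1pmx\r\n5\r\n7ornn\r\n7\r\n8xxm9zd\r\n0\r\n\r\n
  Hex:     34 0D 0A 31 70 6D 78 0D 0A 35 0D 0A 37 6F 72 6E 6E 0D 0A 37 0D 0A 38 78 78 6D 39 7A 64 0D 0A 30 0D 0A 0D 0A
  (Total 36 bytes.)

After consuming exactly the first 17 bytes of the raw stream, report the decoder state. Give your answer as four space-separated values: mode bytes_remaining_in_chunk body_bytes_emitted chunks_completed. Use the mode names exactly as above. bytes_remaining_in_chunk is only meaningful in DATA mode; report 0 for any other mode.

Byte 0 = '4': mode=SIZE remaining=0 emitted=0 chunks_done=0
Byte 1 = 0x0D: mode=SIZE_CR remaining=0 emitted=0 chunks_done=0
Byte 2 = 0x0A: mode=DATA remaining=4 emitted=0 chunks_done=0
Byte 3 = '1': mode=DATA remaining=3 emitted=1 chunks_done=0
Byte 4 = 'p': mode=DATA remaining=2 emitted=2 chunks_done=0
Byte 5 = 'm': mode=DATA remaining=1 emitted=3 chunks_done=0
Byte 6 = 'x': mode=DATA_DONE remaining=0 emitted=4 chunks_done=0
Byte 7 = 0x0D: mode=DATA_CR remaining=0 emitted=4 chunks_done=0
Byte 8 = 0x0A: mode=SIZE remaining=0 emitted=4 chunks_done=1
Byte 9 = '5': mode=SIZE remaining=0 emitted=4 chunks_done=1
Byte 10 = 0x0D: mode=SIZE_CR remaining=0 emitted=4 chunks_done=1
Byte 11 = 0x0A: mode=DATA remaining=5 emitted=4 chunks_done=1
Byte 12 = '7': mode=DATA remaining=4 emitted=5 chunks_done=1
Byte 13 = 'o': mode=DATA remaining=3 emitted=6 chunks_done=1
Byte 14 = 'r': mode=DATA remaining=2 emitted=7 chunks_done=1
Byte 15 = 'n': mode=DATA remaining=1 emitted=8 chunks_done=1
Byte 16 = 'n': mode=DATA_DONE remaining=0 emitted=9 chunks_done=1

Answer: DATA_DONE 0 9 1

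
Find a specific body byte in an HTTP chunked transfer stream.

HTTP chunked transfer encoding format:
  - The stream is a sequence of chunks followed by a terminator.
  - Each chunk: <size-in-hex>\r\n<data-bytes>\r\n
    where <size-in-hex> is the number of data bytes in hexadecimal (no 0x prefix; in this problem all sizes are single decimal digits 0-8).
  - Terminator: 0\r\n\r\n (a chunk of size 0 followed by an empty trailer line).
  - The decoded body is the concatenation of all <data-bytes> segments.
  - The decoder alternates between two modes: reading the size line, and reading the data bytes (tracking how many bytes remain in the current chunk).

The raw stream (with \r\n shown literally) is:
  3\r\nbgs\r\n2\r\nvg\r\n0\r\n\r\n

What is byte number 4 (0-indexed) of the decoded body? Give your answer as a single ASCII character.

Answer: g

Derivation:
Chunk 1: stream[0..1]='3' size=0x3=3, data at stream[3..6]='bgs' -> body[0..3], body so far='bgs'
Chunk 2: stream[8..9]='2' size=0x2=2, data at stream[11..13]='vg' -> body[3..5], body so far='bgsvg'
Chunk 3: stream[15..16]='0' size=0 (terminator). Final body='bgsvg' (5 bytes)
Body byte 4 = 'g'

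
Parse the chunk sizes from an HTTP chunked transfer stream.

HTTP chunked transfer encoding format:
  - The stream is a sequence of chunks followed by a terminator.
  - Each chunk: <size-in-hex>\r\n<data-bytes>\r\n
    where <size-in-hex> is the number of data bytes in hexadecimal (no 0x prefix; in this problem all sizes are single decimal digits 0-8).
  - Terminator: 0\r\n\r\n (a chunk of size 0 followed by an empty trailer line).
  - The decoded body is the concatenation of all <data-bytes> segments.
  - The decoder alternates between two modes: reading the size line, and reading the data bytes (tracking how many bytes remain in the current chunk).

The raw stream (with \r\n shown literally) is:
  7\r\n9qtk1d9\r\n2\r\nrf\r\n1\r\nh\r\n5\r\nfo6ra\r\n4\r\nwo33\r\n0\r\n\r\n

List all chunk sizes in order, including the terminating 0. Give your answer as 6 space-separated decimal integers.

Answer: 7 2 1 5 4 0

Derivation:
Chunk 1: stream[0..1]='7' size=0x7=7, data at stream[3..10]='9qtk1d9' -> body[0..7], body so far='9qtk1d9'
Chunk 2: stream[12..13]='2' size=0x2=2, data at stream[15..17]='rf' -> body[7..9], body so far='9qtk1d9rf'
Chunk 3: stream[19..20]='1' size=0x1=1, data at stream[22..23]='h' -> body[9..10], body so far='9qtk1d9rfh'
Chunk 4: stream[25..26]='5' size=0x5=5, data at stream[28..33]='fo6ra' -> body[10..15], body so far='9qtk1d9rfhfo6ra'
Chunk 5: stream[35..36]='4' size=0x4=4, data at stream[38..42]='wo33' -> body[15..19], body so far='9qtk1d9rfhfo6rawo33'
Chunk 6: stream[44..45]='0' size=0 (terminator). Final body='9qtk1d9rfhfo6rawo33' (19 bytes)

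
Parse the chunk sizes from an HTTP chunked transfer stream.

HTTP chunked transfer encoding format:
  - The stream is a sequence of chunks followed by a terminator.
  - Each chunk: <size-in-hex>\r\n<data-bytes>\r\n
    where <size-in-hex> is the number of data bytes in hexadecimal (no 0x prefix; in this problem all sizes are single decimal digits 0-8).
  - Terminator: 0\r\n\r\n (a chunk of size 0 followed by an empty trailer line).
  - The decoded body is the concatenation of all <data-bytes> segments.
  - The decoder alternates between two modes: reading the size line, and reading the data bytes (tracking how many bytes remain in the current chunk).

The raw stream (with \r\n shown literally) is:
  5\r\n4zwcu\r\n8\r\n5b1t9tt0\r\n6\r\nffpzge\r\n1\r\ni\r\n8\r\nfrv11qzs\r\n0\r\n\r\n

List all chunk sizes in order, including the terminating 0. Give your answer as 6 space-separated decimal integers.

Chunk 1: stream[0..1]='5' size=0x5=5, data at stream[3..8]='4zwcu' -> body[0..5], body so far='4zwcu'
Chunk 2: stream[10..11]='8' size=0x8=8, data at stream[13..21]='5b1t9tt0' -> body[5..13], body so far='4zwcu5b1t9tt0'
Chunk 3: stream[23..24]='6' size=0x6=6, data at stream[26..32]='ffpzge' -> body[13..19], body so far='4zwcu5b1t9tt0ffpzge'
Chunk 4: stream[34..35]='1' size=0x1=1, data at stream[37..38]='i' -> body[19..20], body so far='4zwcu5b1t9tt0ffpzgei'
Chunk 5: stream[40..41]='8' size=0x8=8, data at stream[43..51]='frv11qzs' -> body[20..28], body so far='4zwcu5b1t9tt0ffpzgeifrv11qzs'
Chunk 6: stream[53..54]='0' size=0 (terminator). Final body='4zwcu5b1t9tt0ffpzgeifrv11qzs' (28 bytes)

Answer: 5 8 6 1 8 0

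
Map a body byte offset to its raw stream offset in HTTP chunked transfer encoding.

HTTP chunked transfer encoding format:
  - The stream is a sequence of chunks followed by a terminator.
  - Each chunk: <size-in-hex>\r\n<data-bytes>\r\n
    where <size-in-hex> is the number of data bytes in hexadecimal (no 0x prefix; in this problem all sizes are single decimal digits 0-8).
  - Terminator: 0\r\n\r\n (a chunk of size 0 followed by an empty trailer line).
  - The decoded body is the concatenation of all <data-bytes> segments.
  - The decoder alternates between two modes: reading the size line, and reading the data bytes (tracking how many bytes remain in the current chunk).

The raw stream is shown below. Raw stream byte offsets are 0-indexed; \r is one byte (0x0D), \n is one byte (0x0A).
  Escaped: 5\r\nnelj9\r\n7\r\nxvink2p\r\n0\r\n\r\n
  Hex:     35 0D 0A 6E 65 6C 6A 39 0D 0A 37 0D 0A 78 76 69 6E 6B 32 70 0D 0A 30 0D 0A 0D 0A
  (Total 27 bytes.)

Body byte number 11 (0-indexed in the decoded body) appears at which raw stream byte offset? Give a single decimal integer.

Answer: 19

Derivation:
Chunk 1: stream[0..1]='5' size=0x5=5, data at stream[3..8]='nelj9' -> body[0..5], body so far='nelj9'
Chunk 2: stream[10..11]='7' size=0x7=7, data at stream[13..20]='xvink2p' -> body[5..12], body so far='nelj9xvink2p'
Chunk 3: stream[22..23]='0' size=0 (terminator). Final body='nelj9xvink2p' (12 bytes)
Body byte 11 at stream offset 19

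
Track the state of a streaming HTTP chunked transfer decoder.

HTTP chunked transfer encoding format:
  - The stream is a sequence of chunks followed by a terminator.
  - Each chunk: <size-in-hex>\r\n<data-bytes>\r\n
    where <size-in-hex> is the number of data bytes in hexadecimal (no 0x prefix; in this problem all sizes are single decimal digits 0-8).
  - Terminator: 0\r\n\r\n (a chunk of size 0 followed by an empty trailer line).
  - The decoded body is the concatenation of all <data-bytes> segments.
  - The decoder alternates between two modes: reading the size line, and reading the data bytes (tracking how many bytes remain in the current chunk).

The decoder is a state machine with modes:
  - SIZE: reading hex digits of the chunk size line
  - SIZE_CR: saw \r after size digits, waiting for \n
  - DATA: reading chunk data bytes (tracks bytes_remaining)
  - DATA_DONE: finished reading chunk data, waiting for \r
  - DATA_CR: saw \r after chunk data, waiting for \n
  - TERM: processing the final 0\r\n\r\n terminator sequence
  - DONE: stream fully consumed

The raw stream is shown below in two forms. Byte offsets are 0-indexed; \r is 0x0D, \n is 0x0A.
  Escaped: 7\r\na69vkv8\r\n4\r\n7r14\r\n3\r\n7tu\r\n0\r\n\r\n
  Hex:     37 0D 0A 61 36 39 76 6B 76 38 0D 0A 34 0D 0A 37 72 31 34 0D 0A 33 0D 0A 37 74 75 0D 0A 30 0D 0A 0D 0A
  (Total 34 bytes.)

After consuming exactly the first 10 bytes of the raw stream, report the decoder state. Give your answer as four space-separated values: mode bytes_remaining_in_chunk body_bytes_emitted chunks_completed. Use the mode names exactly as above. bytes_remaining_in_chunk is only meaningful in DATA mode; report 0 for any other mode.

Answer: DATA_DONE 0 7 0

Derivation:
Byte 0 = '7': mode=SIZE remaining=0 emitted=0 chunks_done=0
Byte 1 = 0x0D: mode=SIZE_CR remaining=0 emitted=0 chunks_done=0
Byte 2 = 0x0A: mode=DATA remaining=7 emitted=0 chunks_done=0
Byte 3 = 'a': mode=DATA remaining=6 emitted=1 chunks_done=0
Byte 4 = '6': mode=DATA remaining=5 emitted=2 chunks_done=0
Byte 5 = '9': mode=DATA remaining=4 emitted=3 chunks_done=0
Byte 6 = 'v': mode=DATA remaining=3 emitted=4 chunks_done=0
Byte 7 = 'k': mode=DATA remaining=2 emitted=5 chunks_done=0
Byte 8 = 'v': mode=DATA remaining=1 emitted=6 chunks_done=0
Byte 9 = '8': mode=DATA_DONE remaining=0 emitted=7 chunks_done=0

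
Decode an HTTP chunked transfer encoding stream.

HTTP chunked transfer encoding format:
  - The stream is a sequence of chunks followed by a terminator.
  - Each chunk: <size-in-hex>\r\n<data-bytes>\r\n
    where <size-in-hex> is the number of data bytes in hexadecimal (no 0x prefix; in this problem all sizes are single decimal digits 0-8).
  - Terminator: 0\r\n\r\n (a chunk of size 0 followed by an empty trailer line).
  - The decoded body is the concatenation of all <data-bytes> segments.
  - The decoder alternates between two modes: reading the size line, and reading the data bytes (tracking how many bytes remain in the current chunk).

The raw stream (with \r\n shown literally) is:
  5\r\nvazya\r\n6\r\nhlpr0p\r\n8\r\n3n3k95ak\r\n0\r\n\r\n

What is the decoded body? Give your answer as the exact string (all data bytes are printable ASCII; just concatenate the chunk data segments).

Answer: vazyahlpr0p3n3k95ak

Derivation:
Chunk 1: stream[0..1]='5' size=0x5=5, data at stream[3..8]='vazya' -> body[0..5], body so far='vazya'
Chunk 2: stream[10..11]='6' size=0x6=6, data at stream[13..19]='hlpr0p' -> body[5..11], body so far='vazyahlpr0p'
Chunk 3: stream[21..22]='8' size=0x8=8, data at stream[24..32]='3n3k95ak' -> body[11..19], body so far='vazyahlpr0p3n3k95ak'
Chunk 4: stream[34..35]='0' size=0 (terminator). Final body='vazyahlpr0p3n3k95ak' (19 bytes)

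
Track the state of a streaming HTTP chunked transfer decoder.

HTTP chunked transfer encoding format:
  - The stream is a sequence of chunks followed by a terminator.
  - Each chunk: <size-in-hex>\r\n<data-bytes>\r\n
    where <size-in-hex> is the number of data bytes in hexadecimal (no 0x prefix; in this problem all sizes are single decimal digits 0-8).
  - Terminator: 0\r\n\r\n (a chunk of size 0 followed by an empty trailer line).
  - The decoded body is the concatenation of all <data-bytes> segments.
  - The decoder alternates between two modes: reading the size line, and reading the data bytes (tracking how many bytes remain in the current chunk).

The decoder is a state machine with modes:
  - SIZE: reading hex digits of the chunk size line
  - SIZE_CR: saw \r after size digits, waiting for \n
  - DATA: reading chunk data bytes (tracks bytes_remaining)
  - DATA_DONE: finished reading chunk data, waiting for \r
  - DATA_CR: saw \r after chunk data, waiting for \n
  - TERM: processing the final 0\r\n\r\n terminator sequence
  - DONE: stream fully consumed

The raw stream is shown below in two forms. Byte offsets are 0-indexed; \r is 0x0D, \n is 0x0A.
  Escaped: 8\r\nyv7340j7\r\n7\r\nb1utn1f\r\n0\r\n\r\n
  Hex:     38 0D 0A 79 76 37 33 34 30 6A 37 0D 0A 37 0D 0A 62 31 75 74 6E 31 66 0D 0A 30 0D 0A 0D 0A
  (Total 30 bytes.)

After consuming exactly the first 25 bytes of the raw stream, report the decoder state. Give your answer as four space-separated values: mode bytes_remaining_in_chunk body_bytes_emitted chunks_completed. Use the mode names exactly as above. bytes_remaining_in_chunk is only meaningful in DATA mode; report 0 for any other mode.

Answer: SIZE 0 15 2

Derivation:
Byte 0 = '8': mode=SIZE remaining=0 emitted=0 chunks_done=0
Byte 1 = 0x0D: mode=SIZE_CR remaining=0 emitted=0 chunks_done=0
Byte 2 = 0x0A: mode=DATA remaining=8 emitted=0 chunks_done=0
Byte 3 = 'y': mode=DATA remaining=7 emitted=1 chunks_done=0
Byte 4 = 'v': mode=DATA remaining=6 emitted=2 chunks_done=0
Byte 5 = '7': mode=DATA remaining=5 emitted=3 chunks_done=0
Byte 6 = '3': mode=DATA remaining=4 emitted=4 chunks_done=0
Byte 7 = '4': mode=DATA remaining=3 emitted=5 chunks_done=0
Byte 8 = '0': mode=DATA remaining=2 emitted=6 chunks_done=0
Byte 9 = 'j': mode=DATA remaining=1 emitted=7 chunks_done=0
Byte 10 = '7': mode=DATA_DONE remaining=0 emitted=8 chunks_done=0
Byte 11 = 0x0D: mode=DATA_CR remaining=0 emitted=8 chunks_done=0
Byte 12 = 0x0A: mode=SIZE remaining=0 emitted=8 chunks_done=1
Byte 13 = '7': mode=SIZE remaining=0 emitted=8 chunks_done=1
Byte 14 = 0x0D: mode=SIZE_CR remaining=0 emitted=8 chunks_done=1
Byte 15 = 0x0A: mode=DATA remaining=7 emitted=8 chunks_done=1
Byte 16 = 'b': mode=DATA remaining=6 emitted=9 chunks_done=1
Byte 17 = '1': mode=DATA remaining=5 emitted=10 chunks_done=1
Byte 18 = 'u': mode=DATA remaining=4 emitted=11 chunks_done=1
Byte 19 = 't': mode=DATA remaining=3 emitted=12 chunks_done=1
Byte 20 = 'n': mode=DATA remaining=2 emitted=13 chunks_done=1
Byte 21 = '1': mode=DATA remaining=1 emitted=14 chunks_done=1
Byte 22 = 'f': mode=DATA_DONE remaining=0 emitted=15 chunks_done=1
Byte 23 = 0x0D: mode=DATA_CR remaining=0 emitted=15 chunks_done=1
Byte 24 = 0x0A: mode=SIZE remaining=0 emitted=15 chunks_done=2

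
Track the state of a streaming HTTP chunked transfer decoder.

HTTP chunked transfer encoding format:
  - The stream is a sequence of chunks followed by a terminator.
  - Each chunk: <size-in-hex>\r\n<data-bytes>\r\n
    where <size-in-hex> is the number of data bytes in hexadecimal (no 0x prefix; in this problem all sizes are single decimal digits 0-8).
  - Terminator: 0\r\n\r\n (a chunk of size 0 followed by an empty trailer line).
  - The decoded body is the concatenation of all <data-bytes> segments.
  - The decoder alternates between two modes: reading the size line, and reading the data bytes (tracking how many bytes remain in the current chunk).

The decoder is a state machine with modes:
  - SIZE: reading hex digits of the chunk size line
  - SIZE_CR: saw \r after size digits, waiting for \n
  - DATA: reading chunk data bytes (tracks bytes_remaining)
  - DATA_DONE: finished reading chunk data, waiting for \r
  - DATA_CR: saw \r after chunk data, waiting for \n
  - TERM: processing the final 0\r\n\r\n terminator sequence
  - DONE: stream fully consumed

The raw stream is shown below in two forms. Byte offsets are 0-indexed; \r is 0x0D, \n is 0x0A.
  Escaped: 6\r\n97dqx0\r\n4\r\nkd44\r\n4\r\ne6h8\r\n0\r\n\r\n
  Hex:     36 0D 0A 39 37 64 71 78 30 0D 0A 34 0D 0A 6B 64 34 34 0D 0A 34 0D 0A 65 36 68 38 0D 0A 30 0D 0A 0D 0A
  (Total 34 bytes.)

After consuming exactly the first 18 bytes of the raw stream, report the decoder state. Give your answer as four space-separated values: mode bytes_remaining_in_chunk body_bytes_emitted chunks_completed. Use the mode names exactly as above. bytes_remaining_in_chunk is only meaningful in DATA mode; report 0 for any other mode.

Byte 0 = '6': mode=SIZE remaining=0 emitted=0 chunks_done=0
Byte 1 = 0x0D: mode=SIZE_CR remaining=0 emitted=0 chunks_done=0
Byte 2 = 0x0A: mode=DATA remaining=6 emitted=0 chunks_done=0
Byte 3 = '9': mode=DATA remaining=5 emitted=1 chunks_done=0
Byte 4 = '7': mode=DATA remaining=4 emitted=2 chunks_done=0
Byte 5 = 'd': mode=DATA remaining=3 emitted=3 chunks_done=0
Byte 6 = 'q': mode=DATA remaining=2 emitted=4 chunks_done=0
Byte 7 = 'x': mode=DATA remaining=1 emitted=5 chunks_done=0
Byte 8 = '0': mode=DATA_DONE remaining=0 emitted=6 chunks_done=0
Byte 9 = 0x0D: mode=DATA_CR remaining=0 emitted=6 chunks_done=0
Byte 10 = 0x0A: mode=SIZE remaining=0 emitted=6 chunks_done=1
Byte 11 = '4': mode=SIZE remaining=0 emitted=6 chunks_done=1
Byte 12 = 0x0D: mode=SIZE_CR remaining=0 emitted=6 chunks_done=1
Byte 13 = 0x0A: mode=DATA remaining=4 emitted=6 chunks_done=1
Byte 14 = 'k': mode=DATA remaining=3 emitted=7 chunks_done=1
Byte 15 = 'd': mode=DATA remaining=2 emitted=8 chunks_done=1
Byte 16 = '4': mode=DATA remaining=1 emitted=9 chunks_done=1
Byte 17 = '4': mode=DATA_DONE remaining=0 emitted=10 chunks_done=1

Answer: DATA_DONE 0 10 1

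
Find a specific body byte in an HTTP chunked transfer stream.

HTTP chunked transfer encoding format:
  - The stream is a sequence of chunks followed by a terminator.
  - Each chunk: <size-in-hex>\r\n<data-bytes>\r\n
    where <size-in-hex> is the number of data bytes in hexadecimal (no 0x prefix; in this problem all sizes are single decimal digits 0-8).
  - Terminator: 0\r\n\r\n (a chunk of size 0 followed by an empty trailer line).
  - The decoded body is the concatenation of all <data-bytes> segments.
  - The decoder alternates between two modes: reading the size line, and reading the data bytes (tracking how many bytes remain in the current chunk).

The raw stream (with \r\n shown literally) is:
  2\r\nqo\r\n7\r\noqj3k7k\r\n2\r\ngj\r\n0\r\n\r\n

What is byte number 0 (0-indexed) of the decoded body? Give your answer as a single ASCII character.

Chunk 1: stream[0..1]='2' size=0x2=2, data at stream[3..5]='qo' -> body[0..2], body so far='qo'
Chunk 2: stream[7..8]='7' size=0x7=7, data at stream[10..17]='oqj3k7k' -> body[2..9], body so far='qooqj3k7k'
Chunk 3: stream[19..20]='2' size=0x2=2, data at stream[22..24]='gj' -> body[9..11], body so far='qooqj3k7kgj'
Chunk 4: stream[26..27]='0' size=0 (terminator). Final body='qooqj3k7kgj' (11 bytes)
Body byte 0 = 'q'

Answer: q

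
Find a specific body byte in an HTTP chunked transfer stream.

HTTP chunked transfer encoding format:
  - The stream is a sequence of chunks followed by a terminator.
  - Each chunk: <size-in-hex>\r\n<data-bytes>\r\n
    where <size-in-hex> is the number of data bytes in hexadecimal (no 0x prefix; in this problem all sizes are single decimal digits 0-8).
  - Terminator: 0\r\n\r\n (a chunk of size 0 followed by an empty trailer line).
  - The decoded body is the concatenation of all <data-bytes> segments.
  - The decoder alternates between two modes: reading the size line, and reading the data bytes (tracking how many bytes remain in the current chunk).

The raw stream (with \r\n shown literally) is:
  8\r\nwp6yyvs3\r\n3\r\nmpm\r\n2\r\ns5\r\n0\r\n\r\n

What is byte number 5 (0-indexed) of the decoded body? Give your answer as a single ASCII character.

Chunk 1: stream[0..1]='8' size=0x8=8, data at stream[3..11]='wp6yyvs3' -> body[0..8], body so far='wp6yyvs3'
Chunk 2: stream[13..14]='3' size=0x3=3, data at stream[16..19]='mpm' -> body[8..11], body so far='wp6yyvs3mpm'
Chunk 3: stream[21..22]='2' size=0x2=2, data at stream[24..26]='s5' -> body[11..13], body so far='wp6yyvs3mpms5'
Chunk 4: stream[28..29]='0' size=0 (terminator). Final body='wp6yyvs3mpms5' (13 bytes)
Body byte 5 = 'v'

Answer: v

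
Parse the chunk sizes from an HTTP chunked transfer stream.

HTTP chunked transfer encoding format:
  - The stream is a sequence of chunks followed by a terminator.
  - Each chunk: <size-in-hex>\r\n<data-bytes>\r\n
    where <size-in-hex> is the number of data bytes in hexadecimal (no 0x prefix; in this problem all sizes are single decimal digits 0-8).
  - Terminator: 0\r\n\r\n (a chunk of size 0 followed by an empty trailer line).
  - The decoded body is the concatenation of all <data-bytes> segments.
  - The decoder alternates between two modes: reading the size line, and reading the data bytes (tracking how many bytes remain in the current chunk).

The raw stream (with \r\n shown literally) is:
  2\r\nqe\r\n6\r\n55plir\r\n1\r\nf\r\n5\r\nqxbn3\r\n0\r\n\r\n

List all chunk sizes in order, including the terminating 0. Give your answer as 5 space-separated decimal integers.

Answer: 2 6 1 5 0

Derivation:
Chunk 1: stream[0..1]='2' size=0x2=2, data at stream[3..5]='qe' -> body[0..2], body so far='qe'
Chunk 2: stream[7..8]='6' size=0x6=6, data at stream[10..16]='55plir' -> body[2..8], body so far='qe55plir'
Chunk 3: stream[18..19]='1' size=0x1=1, data at stream[21..22]='f' -> body[8..9], body so far='qe55plirf'
Chunk 4: stream[24..25]='5' size=0x5=5, data at stream[27..32]='qxbn3' -> body[9..14], body so far='qe55plirfqxbn3'
Chunk 5: stream[34..35]='0' size=0 (terminator). Final body='qe55plirfqxbn3' (14 bytes)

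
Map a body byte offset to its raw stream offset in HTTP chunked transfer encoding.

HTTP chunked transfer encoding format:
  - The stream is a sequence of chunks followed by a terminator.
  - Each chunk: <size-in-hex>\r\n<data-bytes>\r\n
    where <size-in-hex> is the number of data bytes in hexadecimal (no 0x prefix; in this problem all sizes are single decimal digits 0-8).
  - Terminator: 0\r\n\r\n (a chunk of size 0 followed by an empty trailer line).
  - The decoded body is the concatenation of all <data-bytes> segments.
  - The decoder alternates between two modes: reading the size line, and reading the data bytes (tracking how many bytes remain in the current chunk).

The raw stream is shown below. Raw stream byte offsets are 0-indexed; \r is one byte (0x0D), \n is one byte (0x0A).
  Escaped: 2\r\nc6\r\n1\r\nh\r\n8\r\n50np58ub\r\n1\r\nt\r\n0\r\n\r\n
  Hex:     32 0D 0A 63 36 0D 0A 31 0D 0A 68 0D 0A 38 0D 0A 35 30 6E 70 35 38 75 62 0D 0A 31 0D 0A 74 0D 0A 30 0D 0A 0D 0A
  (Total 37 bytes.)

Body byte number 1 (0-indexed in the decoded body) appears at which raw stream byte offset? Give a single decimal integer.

Answer: 4

Derivation:
Chunk 1: stream[0..1]='2' size=0x2=2, data at stream[3..5]='c6' -> body[0..2], body so far='c6'
Chunk 2: stream[7..8]='1' size=0x1=1, data at stream[10..11]='h' -> body[2..3], body so far='c6h'
Chunk 3: stream[13..14]='8' size=0x8=8, data at stream[16..24]='50np58ub' -> body[3..11], body so far='c6h50np58ub'
Chunk 4: stream[26..27]='1' size=0x1=1, data at stream[29..30]='t' -> body[11..12], body so far='c6h50np58ubt'
Chunk 5: stream[32..33]='0' size=0 (terminator). Final body='c6h50np58ubt' (12 bytes)
Body byte 1 at stream offset 4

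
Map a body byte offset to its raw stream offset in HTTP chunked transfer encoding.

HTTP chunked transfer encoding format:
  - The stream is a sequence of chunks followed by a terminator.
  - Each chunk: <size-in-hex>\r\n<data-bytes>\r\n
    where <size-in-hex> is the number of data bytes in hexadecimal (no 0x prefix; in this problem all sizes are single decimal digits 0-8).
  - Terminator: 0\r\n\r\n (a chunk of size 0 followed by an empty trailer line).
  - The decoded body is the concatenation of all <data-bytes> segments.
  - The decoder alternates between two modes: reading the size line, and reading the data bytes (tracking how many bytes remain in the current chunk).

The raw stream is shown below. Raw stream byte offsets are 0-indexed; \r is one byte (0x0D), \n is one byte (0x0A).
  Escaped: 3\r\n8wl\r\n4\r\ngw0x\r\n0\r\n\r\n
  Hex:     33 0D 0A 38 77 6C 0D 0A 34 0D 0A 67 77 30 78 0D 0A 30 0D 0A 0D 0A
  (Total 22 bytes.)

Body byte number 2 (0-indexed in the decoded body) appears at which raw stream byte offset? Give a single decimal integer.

Answer: 5

Derivation:
Chunk 1: stream[0..1]='3' size=0x3=3, data at stream[3..6]='8wl' -> body[0..3], body so far='8wl'
Chunk 2: stream[8..9]='4' size=0x4=4, data at stream[11..15]='gw0x' -> body[3..7], body so far='8wlgw0x'
Chunk 3: stream[17..18]='0' size=0 (terminator). Final body='8wlgw0x' (7 bytes)
Body byte 2 at stream offset 5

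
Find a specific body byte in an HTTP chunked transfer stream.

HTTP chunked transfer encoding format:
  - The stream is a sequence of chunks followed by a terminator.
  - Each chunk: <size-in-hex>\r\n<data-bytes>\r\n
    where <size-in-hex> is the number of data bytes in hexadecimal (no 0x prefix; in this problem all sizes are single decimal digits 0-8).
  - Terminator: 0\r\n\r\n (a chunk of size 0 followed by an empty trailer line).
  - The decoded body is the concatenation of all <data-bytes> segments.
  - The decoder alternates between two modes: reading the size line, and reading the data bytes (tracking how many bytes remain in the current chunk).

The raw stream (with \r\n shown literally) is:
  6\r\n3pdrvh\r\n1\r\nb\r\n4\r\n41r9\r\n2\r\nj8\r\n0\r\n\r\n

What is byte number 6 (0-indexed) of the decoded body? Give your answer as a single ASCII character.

Answer: b

Derivation:
Chunk 1: stream[0..1]='6' size=0x6=6, data at stream[3..9]='3pdrvh' -> body[0..6], body so far='3pdrvh'
Chunk 2: stream[11..12]='1' size=0x1=1, data at stream[14..15]='b' -> body[6..7], body so far='3pdrvhb'
Chunk 3: stream[17..18]='4' size=0x4=4, data at stream[20..24]='41r9' -> body[7..11], body so far='3pdrvhb41r9'
Chunk 4: stream[26..27]='2' size=0x2=2, data at stream[29..31]='j8' -> body[11..13], body so far='3pdrvhb41r9j8'
Chunk 5: stream[33..34]='0' size=0 (terminator). Final body='3pdrvhb41r9j8' (13 bytes)
Body byte 6 = 'b'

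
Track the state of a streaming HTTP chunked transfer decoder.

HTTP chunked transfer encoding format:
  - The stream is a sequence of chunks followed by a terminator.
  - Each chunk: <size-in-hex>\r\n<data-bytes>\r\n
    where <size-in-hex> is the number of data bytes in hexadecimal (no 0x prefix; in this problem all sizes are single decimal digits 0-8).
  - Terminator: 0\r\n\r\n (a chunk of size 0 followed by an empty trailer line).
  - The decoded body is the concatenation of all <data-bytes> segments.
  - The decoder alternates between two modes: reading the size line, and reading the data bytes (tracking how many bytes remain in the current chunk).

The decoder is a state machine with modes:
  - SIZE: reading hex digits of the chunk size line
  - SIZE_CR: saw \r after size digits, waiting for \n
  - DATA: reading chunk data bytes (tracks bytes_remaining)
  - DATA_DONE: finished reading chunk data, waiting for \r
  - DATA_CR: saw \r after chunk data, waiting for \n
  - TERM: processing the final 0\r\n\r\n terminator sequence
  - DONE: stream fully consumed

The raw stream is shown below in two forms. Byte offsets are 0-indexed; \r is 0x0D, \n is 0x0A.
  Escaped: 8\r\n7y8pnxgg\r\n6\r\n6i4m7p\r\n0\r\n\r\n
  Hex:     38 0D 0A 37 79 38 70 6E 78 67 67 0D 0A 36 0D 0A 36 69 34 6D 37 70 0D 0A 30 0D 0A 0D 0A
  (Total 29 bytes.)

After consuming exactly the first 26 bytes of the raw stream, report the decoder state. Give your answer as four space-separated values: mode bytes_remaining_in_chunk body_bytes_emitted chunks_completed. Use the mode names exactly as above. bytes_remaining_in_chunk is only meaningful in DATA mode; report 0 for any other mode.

Byte 0 = '8': mode=SIZE remaining=0 emitted=0 chunks_done=0
Byte 1 = 0x0D: mode=SIZE_CR remaining=0 emitted=0 chunks_done=0
Byte 2 = 0x0A: mode=DATA remaining=8 emitted=0 chunks_done=0
Byte 3 = '7': mode=DATA remaining=7 emitted=1 chunks_done=0
Byte 4 = 'y': mode=DATA remaining=6 emitted=2 chunks_done=0
Byte 5 = '8': mode=DATA remaining=5 emitted=3 chunks_done=0
Byte 6 = 'p': mode=DATA remaining=4 emitted=4 chunks_done=0
Byte 7 = 'n': mode=DATA remaining=3 emitted=5 chunks_done=0
Byte 8 = 'x': mode=DATA remaining=2 emitted=6 chunks_done=0
Byte 9 = 'g': mode=DATA remaining=1 emitted=7 chunks_done=0
Byte 10 = 'g': mode=DATA_DONE remaining=0 emitted=8 chunks_done=0
Byte 11 = 0x0D: mode=DATA_CR remaining=0 emitted=8 chunks_done=0
Byte 12 = 0x0A: mode=SIZE remaining=0 emitted=8 chunks_done=1
Byte 13 = '6': mode=SIZE remaining=0 emitted=8 chunks_done=1
Byte 14 = 0x0D: mode=SIZE_CR remaining=0 emitted=8 chunks_done=1
Byte 15 = 0x0A: mode=DATA remaining=6 emitted=8 chunks_done=1
Byte 16 = '6': mode=DATA remaining=5 emitted=9 chunks_done=1
Byte 17 = 'i': mode=DATA remaining=4 emitted=10 chunks_done=1
Byte 18 = '4': mode=DATA remaining=3 emitted=11 chunks_done=1
Byte 19 = 'm': mode=DATA remaining=2 emitted=12 chunks_done=1
Byte 20 = '7': mode=DATA remaining=1 emitted=13 chunks_done=1
Byte 21 = 'p': mode=DATA_DONE remaining=0 emitted=14 chunks_done=1
Byte 22 = 0x0D: mode=DATA_CR remaining=0 emitted=14 chunks_done=1
Byte 23 = 0x0A: mode=SIZE remaining=0 emitted=14 chunks_done=2
Byte 24 = '0': mode=SIZE remaining=0 emitted=14 chunks_done=2
Byte 25 = 0x0D: mode=SIZE_CR remaining=0 emitted=14 chunks_done=2

Answer: SIZE_CR 0 14 2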